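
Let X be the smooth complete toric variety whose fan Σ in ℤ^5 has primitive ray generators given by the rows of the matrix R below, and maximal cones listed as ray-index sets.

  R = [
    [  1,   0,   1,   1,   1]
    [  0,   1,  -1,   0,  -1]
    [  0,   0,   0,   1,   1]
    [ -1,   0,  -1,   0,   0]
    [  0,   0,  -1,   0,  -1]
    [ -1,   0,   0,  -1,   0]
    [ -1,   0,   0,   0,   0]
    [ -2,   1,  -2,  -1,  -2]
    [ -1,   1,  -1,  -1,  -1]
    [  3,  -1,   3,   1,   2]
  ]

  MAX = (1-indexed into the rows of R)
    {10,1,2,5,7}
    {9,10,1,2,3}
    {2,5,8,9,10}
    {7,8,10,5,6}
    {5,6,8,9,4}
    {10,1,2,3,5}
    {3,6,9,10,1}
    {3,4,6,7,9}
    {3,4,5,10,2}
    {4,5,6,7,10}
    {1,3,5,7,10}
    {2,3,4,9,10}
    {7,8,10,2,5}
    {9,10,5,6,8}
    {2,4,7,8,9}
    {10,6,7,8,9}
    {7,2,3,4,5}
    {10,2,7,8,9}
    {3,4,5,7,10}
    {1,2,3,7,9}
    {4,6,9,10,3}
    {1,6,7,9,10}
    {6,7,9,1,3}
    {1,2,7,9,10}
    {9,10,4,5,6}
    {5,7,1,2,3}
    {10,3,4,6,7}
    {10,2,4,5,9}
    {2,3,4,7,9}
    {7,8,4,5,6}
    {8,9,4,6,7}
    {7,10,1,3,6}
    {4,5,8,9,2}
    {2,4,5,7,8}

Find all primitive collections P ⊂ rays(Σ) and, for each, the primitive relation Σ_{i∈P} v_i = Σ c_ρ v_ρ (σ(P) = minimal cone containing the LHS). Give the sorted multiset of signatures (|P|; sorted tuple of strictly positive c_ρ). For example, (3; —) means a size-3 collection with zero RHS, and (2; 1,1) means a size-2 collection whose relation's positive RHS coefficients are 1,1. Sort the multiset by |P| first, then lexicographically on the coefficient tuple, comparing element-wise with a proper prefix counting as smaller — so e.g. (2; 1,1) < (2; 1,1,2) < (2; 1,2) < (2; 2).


14 collections generate NE(X_Σ); each relation:

  • {1,4}:  v_{1} + v_{4} = v_{3}  ⇒ sig = (2; 1)
  • {2,6}:  v_{2} + v_{6} = v_{9}  ⇒ sig = (2; 1)
  • {1,8}:  v_{1} + v_{8} = v_{2} + v_{7}  ⇒ sig = (2; 1,1)
  • {3,8}:  v_{3} + v_{8} = v_{2} + v_{4} + v_{7}  ⇒ sig = (2; 1,1,1)
  • {1,5,6}:  v_{1} + v_{5} + v_{6} = 0  ⇒ sig = (3; —)
  • {4,8,10}:  v_{4} + v_{8} + v_{10} = 0  ⇒ sig = (3; —)
  • {1,5,9}:  v_{1} + v_{5} + v_{9} = v_{2}  ⇒ sig = (3; 1)
  • {3,5,6}:  v_{3} + v_{5} + v_{6} = v_{4}  ⇒ sig = (3; 1)
  • {5,7,9}:  v_{5} + v_{7} + v_{9} = v_{8}  ⇒ sig = (3; 1)
  • {3,5,9}:  v_{3} + v_{5} + v_{9} = v_{2} + v_{4}  ⇒ sig = (3; 1,1)
  • {2,4,7,10}:  v_{2} + v_{4} + v_{7} + v_{10} = v_{1}  ⇒ sig = (4; 1)
  • {4,7,9,10}:  v_{4} + v_{7} + v_{9} + v_{10} = v_{1} + v_{6}  ⇒ sig = (4; 1,1)
  • {3,7,9,10}:  v_{3} + v_{7} + v_{9} + v_{10} = 2·v_{1} + v_{6}  ⇒ sig = (4; 1,2)
  • {2,3,7,10}:  v_{2} + v_{3} + v_{7} + v_{10} = 2·v_{1}  ⇒ sig = (4; 2)

Signatures (|P|; sorted positive RHS coefficients), sorted:
[(2; 1), (2; 1), (2; 1,1), (2; 1,1,1), (3; —), (3; —), (3; 1), (3; 1), (3; 1), (3; 1,1), (4; 1), (4; 1,1), (4; 1,2), (4; 2)]


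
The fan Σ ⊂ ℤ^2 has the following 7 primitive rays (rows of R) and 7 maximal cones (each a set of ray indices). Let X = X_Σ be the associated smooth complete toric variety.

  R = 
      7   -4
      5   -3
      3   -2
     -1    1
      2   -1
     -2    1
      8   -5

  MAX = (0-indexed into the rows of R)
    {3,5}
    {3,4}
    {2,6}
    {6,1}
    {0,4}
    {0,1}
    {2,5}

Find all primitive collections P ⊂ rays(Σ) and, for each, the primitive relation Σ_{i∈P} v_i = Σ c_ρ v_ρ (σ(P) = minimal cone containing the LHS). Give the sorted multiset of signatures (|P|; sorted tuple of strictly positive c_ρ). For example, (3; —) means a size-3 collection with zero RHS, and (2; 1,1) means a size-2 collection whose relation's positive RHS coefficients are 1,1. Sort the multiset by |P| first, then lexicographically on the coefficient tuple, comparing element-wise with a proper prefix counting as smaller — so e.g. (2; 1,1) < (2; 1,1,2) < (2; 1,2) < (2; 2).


Minimal non-faces — 14 found among 7 rays, 7 max cones:

  P={4,5}:  v_{4} + v_{5} = 0 ; sig = (2; —)
  P={0,5}:  v_{0} + v_{5} = v_{1} ; sig = (2; 1)
  P={1,2}:  v_{1} + v_{2} = v_{6} ; sig = (2; 1)
  P={1,4}:  v_{1} + v_{4} = v_{0} ; sig = (2; 1)
  P={1,5}:  v_{1} + v_{5} = v_{2} ; sig = (2; 1)
  P={2,3}:  v_{2} + v_{3} = v_{4} ; sig = (2; 1)
  P={2,4}:  v_{2} + v_{4} = v_{1} ; sig = (2; 1)
  P={3,6}:  v_{3} + v_{6} = v_{0} ; sig = (2; 1)
  P={0,2}:  v_{0} + v_{2} = 2·v_{1} ; sig = (2; 2)
  P={1,3}:  v_{1} + v_{3} = 2·v_{4} ; sig = (2; 2)
  P={4,6}:  v_{4} + v_{6} = 2·v_{1} ; sig = (2; 2)
  P={5,6}:  v_{5} + v_{6} = 2·v_{2} ; sig = (2; 2)
  P={0,3}:  v_{0} + v_{3} = 3·v_{4} ; sig = (2; 3)
  P={0,6}:  v_{0} + v_{6} = 3·v_{1} ; sig = (2; 3)

so the primitive-relation signature multiset is
    (2; —)
    (2; 1)
    (2; 1)
    (2; 1)
    (2; 1)
    (2; 1)
    (2; 1)
    (2; 1)
    (2; 2)
    (2; 2)
    (2; 2)
    (2; 2)
    (2; 3)
    (2; 3)


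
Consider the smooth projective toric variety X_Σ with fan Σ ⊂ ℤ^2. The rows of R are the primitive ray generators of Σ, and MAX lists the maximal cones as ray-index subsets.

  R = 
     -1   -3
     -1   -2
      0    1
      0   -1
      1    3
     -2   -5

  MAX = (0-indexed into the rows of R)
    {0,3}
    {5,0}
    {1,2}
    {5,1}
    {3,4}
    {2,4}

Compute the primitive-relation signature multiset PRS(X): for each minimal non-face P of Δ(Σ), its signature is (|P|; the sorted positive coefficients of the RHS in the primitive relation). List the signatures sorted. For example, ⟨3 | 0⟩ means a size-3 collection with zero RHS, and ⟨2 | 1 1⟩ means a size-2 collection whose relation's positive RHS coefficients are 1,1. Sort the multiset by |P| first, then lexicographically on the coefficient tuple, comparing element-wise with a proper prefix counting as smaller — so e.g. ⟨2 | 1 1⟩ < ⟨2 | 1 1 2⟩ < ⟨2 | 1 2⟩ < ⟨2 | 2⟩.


Σ has 9 primitive collections:

  P = {0,4}:  v_{0} + v_{4} = 0 ; sig = ⟨2 | 0⟩
  P = {2,3}:  v_{2} + v_{3} = 0 ; sig = ⟨2 | 0⟩
  P = {0,1}:  v_{0} + v_{1} = v_{5} ; sig = ⟨2 | 1⟩
  P = {0,2}:  v_{0} + v_{2} = v_{1} ; sig = ⟨2 | 1⟩
  P = {1,3}:  v_{1} + v_{3} = v_{0} ; sig = ⟨2 | 1⟩
  P = {1,4}:  v_{1} + v_{4} = v_{2} ; sig = ⟨2 | 1⟩
  P = {4,5}:  v_{4} + v_{5} = v_{1} ; sig = ⟨2 | 1⟩
  P = {2,5}:  v_{2} + v_{5} = 2·v_{1} ; sig = ⟨2 | 2⟩
  P = {3,5}:  v_{3} + v_{5} = 2·v_{0} ; sig = ⟨2 | 2⟩

Sorted signature multiset PRS(X):
    ⟨2 | 0⟩
    ⟨2 | 0⟩
    ⟨2 | 1⟩
    ⟨2 | 1⟩
    ⟨2 | 1⟩
    ⟨2 | 1⟩
    ⟨2 | 1⟩
    ⟨2 | 2⟩
    ⟨2 | 2⟩


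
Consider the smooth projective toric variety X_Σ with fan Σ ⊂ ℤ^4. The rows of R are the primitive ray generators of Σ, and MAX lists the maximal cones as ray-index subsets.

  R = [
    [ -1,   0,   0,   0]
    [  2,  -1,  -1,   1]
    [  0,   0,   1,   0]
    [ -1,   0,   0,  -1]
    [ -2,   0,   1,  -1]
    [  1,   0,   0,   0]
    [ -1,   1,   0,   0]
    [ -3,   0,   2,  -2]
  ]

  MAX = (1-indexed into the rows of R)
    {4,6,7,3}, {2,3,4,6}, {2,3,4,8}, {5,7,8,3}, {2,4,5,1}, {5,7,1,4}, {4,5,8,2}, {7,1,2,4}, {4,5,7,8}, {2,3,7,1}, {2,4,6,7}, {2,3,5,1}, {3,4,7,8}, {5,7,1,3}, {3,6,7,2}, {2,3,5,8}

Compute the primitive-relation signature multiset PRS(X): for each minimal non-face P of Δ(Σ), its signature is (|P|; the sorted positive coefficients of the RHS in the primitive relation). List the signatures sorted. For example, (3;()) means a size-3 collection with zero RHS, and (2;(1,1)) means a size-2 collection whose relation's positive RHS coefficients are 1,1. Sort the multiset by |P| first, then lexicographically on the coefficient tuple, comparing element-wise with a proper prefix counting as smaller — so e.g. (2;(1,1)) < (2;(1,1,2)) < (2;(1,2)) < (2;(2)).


Minimal non-faces — 9 found among 8 rays, 16 max cones:

  {1,6}:  v_{1} + v_{6} = 0 — sig = (2;())
  {5,6}:  v_{5} + v_{6} = v_{3} + v_{4} — sig = (2;(1,1))
  {1,8}:  v_{1} + v_{8} = 2·v_{5} — sig = (2;(2))
  {6,8}:  v_{6} + v_{8} = 2·v_{3} + 2·v_{4} — sig = (2;(2,2))
  {1,3,4}:  v_{1} + v_{3} + v_{4} = v_{5} — sig = (3;(1))
  {2,5,7}:  v_{2} + v_{5} + v_{7} = v_{1} — sig = (3;(1))
  {2,7,8}:  v_{2} + v_{7} + v_{8} = v_{5} — sig = (3;(1))
  {3,4,5}:  v_{3} + v_{4} + v_{5} = v_{8} — sig = (3;(1))
  {2,3,4,7}:  v_{2} + v_{3} + v_{4} + v_{7} = 0 — sig = (4;())

Signatures (|P|; sorted positive RHS coefficients), sorted:
    |P|=2: 4 collections, coeffs (), (1,1), (2), (2,2)
    |P|=3: 4 collections, coeffs (1), (1), (1), (1)
    |P|=4: 1 collection, coeffs ()


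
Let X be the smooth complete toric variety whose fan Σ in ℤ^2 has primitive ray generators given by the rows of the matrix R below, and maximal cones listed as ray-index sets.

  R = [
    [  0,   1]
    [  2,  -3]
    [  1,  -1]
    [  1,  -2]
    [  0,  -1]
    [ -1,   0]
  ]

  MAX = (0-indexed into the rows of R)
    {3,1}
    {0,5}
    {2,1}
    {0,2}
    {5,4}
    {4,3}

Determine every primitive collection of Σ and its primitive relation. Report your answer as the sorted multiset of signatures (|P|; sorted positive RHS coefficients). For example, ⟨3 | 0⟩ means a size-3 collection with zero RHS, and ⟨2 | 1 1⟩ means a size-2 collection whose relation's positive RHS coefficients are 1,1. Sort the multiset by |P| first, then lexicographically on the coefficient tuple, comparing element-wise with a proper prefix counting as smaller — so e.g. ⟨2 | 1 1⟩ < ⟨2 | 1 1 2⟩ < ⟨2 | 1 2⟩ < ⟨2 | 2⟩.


9 collections generate NE(X_Σ); each relation:

  P={0,4}:  v_{0} + v_{4} = 0  ⇒ sig = ⟨2 | 0⟩
  P={0,3}:  v_{0} + v_{3} = v_{2}  ⇒ sig = ⟨2 | 1⟩
  P={2,3}:  v_{2} + v_{3} = v_{1}  ⇒ sig = ⟨2 | 1⟩
  P={2,4}:  v_{2} + v_{4} = v_{3}  ⇒ sig = ⟨2 | 1⟩
  P={2,5}:  v_{2} + v_{5} = v_{4}  ⇒ sig = ⟨2 | 1⟩
  P={1,5}:  v_{1} + v_{5} = v_{3} + v_{4}  ⇒ sig = ⟨2 | 1 1⟩
  P={0,1}:  v_{0} + v_{1} = 2·v_{2}  ⇒ sig = ⟨2 | 2⟩
  P={1,4}:  v_{1} + v_{4} = 2·v_{3}  ⇒ sig = ⟨2 | 2⟩
  P={3,5}:  v_{3} + v_{5} = 2·v_{4}  ⇒ sig = ⟨2 | 2⟩

so the primitive-relation signature multiset is
[⟨2 | 0⟩, ⟨2 | 1⟩, ⟨2 | 1⟩, ⟨2 | 1⟩, ⟨2 | 1⟩, ⟨2 | 1 1⟩, ⟨2 | 2⟩, ⟨2 | 2⟩, ⟨2 | 2⟩]


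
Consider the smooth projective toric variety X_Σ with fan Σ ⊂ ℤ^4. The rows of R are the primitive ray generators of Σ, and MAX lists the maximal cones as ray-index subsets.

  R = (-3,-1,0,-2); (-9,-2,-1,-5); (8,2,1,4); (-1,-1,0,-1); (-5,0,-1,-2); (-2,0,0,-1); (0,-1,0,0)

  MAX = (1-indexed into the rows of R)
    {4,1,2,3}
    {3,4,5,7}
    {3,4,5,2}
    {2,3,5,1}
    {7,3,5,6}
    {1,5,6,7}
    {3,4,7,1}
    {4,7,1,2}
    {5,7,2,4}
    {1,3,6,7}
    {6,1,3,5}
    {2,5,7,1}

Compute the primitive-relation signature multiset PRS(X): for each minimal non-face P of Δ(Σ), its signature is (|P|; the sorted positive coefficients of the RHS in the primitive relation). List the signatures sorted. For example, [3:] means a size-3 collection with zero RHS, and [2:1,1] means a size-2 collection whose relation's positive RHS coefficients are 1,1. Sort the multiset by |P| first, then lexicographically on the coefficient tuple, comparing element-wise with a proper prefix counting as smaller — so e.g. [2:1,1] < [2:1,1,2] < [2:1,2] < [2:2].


Δ(Σ) — 7 vertices, 5 min non-faces:

  P={4,6}:  v_{4} + v_{6} = v_{1}  →  sig = [2:1]
  P={2,6}:  v_{2} + v_{6} = 2·v_{1} + v_{5}  →  sig = [2:1,2]
  P={1,4,5}:  v_{1} + v_{4} + v_{5} = v_{2}  →  sig = [3:1]
  P={2,3,7}:  v_{2} + v_{3} + v_{7} = v_{4}  →  sig = [3:1]
  P={1,3,5,7}:  v_{1} + v_{3} + v_{5} + v_{7} = 0  →  sig = [4:]

Hence PRS(X_Σ) =
    [2:1]
    [2:1,2]
    [3:1]
    [3:1]
    [4:]


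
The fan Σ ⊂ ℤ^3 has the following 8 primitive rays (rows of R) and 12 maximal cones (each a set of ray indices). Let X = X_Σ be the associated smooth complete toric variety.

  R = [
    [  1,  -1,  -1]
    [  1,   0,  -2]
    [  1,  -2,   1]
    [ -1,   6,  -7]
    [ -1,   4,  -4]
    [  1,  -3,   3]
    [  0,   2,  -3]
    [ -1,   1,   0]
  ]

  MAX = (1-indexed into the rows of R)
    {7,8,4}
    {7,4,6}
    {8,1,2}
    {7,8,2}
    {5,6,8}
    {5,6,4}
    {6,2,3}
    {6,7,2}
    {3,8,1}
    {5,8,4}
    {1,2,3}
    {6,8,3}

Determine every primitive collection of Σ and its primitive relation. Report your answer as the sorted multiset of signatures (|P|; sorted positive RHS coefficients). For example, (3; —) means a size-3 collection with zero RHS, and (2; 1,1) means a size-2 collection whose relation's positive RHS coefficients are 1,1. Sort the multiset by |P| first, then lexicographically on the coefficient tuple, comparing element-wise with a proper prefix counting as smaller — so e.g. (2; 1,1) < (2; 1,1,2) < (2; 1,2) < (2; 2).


Δ(Σ) — 8 vertices, 14 min non-faces:

  P = {3,5}:  v_{3} + v_{5} = v_{7}  so sig = (2; 1)
  P = {3,7}:  v_{3} + v_{7} = v_{2}  so sig = (2; 1)
  P = {5,7}:  v_{5} + v_{7} = v_{4}  so sig = (2; 1)
  P = {1,5}:  v_{1} + v_{5} = v_{2} + v_{7} + v_{8}  so sig = (2; 1,1,1)
  P = {1,4}:  v_{1} + v_{4} = v_{2} + 2·v_{7} + v_{8}  so sig = (2; 1,1,2)
  P = {1,7}:  v_{1} + v_{7} = 2·v_{2} + v_{8}  so sig = (2; 1,2)
  P = {1,6}:  v_{1} + v_{6} = 2·v_{3}  so sig = (2; 2)
  P = {2,5}:  v_{2} + v_{5} = 2·v_{7}  so sig = (2; 2)
  P = {3,4}:  v_{3} + v_{4} = 2·v_{7}  so sig = (2; 2)
  P = {2,4}:  v_{2} + v_{4} = 3·v_{7}  so sig = (2; 3)
  P = {6,7,8}:  v_{6} + v_{7} + v_{8} = 0  so sig = (3; —)
  P = {2,3,8}:  v_{2} + v_{3} + v_{8} = v_{1}  so sig = (3; 1)
  P = {2,6,8}:  v_{2} + v_{6} + v_{8} = v_{3}  so sig = (3; 1)
  P = {4,6,8}:  v_{4} + v_{6} + v_{8} = v_{5}  so sig = (3; 1)

Signatures (|P|; sorted positive RHS coefficients), sorted:
[(2; 1), (2; 1), (2; 1), (2; 1,1,1), (2; 1,1,2), (2; 1,2), (2; 2), (2; 2), (2; 2), (2; 3), (3; —), (3; 1), (3; 1), (3; 1)]


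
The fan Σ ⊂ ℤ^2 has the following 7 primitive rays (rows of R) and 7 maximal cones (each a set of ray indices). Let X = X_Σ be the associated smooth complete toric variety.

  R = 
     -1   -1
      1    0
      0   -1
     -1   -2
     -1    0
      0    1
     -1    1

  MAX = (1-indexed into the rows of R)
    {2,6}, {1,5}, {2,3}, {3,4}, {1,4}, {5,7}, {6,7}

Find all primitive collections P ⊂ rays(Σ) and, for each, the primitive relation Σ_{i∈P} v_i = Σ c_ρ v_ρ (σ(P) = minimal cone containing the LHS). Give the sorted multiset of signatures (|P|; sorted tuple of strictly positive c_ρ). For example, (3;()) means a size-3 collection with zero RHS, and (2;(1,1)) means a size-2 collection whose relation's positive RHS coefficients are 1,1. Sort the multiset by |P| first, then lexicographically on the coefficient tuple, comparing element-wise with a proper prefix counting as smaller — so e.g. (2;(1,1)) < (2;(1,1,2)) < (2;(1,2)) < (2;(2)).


14 minimal non-faces of Δ(Σ) (on 7 rays):

  P = {2,5}:  v_{2} + v_{5} = 0  ⟹  sig = (2;())
  P = {3,6}:  v_{3} + v_{6} = 0  ⟹  sig = (2;())
  P = {1,2}:  v_{1} + v_{2} = v_{3}  ⟹  sig = (2;(1))
  P = {1,3}:  v_{1} + v_{3} = v_{4}  ⟹  sig = (2;(1))
  P = {1,6}:  v_{1} + v_{6} = v_{5}  ⟹  sig = (2;(1))
  P = {2,7}:  v_{2} + v_{7} = v_{6}  ⟹  sig = (2;(1))
  P = {3,5}:  v_{3} + v_{5} = v_{1}  ⟹  sig = (2;(1))
  P = {3,7}:  v_{3} + v_{7} = v_{5}  ⟹  sig = (2;(1))
  P = {4,6}:  v_{4} + v_{6} = v_{1}  ⟹  sig = (2;(1))
  P = {5,6}:  v_{5} + v_{6} = v_{7}  ⟹  sig = (2;(1))
  P = {4,7}:  v_{4} + v_{7} = v_{1} + v_{5}  ⟹  sig = (2;(1,1))
  P = {1,7}:  v_{1} + v_{7} = 2·v_{5}  ⟹  sig = (2;(2))
  P = {2,4}:  v_{2} + v_{4} = 2·v_{3}  ⟹  sig = (2;(2))
  P = {4,5}:  v_{4} + v_{5} = 2·v_{1}  ⟹  sig = (2;(2))

so the primitive-relation signature multiset is
    (2;())
    (2;())
    (2;(1))
    (2;(1))
    (2;(1))
    (2;(1))
    (2;(1))
    (2;(1))
    (2;(1))
    (2;(1))
    (2;(1,1))
    (2;(2))
    (2;(2))
    (2;(2))


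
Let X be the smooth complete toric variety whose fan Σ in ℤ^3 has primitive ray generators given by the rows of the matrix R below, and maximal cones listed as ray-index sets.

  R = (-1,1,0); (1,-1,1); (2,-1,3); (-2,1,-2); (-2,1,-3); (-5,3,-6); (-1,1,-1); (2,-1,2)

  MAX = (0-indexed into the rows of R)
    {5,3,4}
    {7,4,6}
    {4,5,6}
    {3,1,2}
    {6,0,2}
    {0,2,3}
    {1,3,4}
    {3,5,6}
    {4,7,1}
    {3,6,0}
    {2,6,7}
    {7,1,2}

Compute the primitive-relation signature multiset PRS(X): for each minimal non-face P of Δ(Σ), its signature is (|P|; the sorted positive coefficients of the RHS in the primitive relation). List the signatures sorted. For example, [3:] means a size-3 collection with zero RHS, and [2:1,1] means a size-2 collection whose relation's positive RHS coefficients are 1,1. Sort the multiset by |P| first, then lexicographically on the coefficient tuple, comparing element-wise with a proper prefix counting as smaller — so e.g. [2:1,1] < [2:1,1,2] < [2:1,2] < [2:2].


12 minimal non-faces of Δ(Σ) (on 8 rays):

  P={1,6}:  v_{1} + v_{6} = 0 ; sig = [2:]
  P={2,4}:  v_{2} + v_{4} = 0 ; sig = [2:]
  P={3,7}:  v_{3} + v_{7} = 0 ; sig = [2:]
  P={0,1}:  v_{0} + v_{1} = v_{2} + v_{3} ; sig = [2:1,1]
  P={0,4}:  v_{0} + v_{4} = v_{3} + v_{6} ; sig = [2:1,1]
  P={0,7}:  v_{0} + v_{7} = v_{2} + v_{6} ; sig = [2:1,1]
  P={1,5}:  v_{1} + v_{5} = v_{3} + v_{4} ; sig = [2:1,1]
  P={2,5}:  v_{2} + v_{5} = v_{3} + v_{6} ; sig = [2:1,1]
  P={5,7}:  v_{5} + v_{7} = v_{4} + v_{6} ; sig = [2:1,1]
  P={0,5}:  v_{0} + v_{5} = 2·v_{3} + 2·v_{6} ; sig = [2:2,2]
  P={2,3,6}:  v_{2} + v_{3} + v_{6} = v_{0} ; sig = [3:1]
  P={3,4,6}:  v_{3} + v_{4} + v_{6} = v_{5} ; sig = [3:1]

Sorted signature multiset PRS(X):
    [2:]
    [2:]
    [2:]
    [2:1,1]
    [2:1,1]
    [2:1,1]
    [2:1,1]
    [2:1,1]
    [2:1,1]
    [2:2,2]
    [3:1]
    [3:1]


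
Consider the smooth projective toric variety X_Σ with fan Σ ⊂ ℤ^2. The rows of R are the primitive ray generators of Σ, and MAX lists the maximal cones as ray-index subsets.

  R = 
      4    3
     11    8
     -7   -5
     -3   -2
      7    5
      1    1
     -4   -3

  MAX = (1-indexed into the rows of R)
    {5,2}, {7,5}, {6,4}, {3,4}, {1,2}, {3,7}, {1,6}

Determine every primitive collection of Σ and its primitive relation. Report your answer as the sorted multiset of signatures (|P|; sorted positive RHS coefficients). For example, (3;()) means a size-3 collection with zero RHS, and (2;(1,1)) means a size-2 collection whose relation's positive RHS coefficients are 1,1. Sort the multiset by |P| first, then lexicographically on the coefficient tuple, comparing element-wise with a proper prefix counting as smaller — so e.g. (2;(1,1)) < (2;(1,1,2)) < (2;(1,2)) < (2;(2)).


The 14 primitive collections of Σ (r=7, n=2):

  P={1,7}:  v_{1} + v_{7} = 0  ⟹  sig = (2;())
  P={3,5}:  v_{3} + v_{5} = 0  ⟹  sig = (2;())
  P={1,3}:  v_{1} + v_{3} = v_{4}  ⟹  sig = (2;(1))
  P={1,4}:  v_{1} + v_{4} = v_{6}  ⟹  sig = (2;(1))
  P={1,5}:  v_{1} + v_{5} = v_{2}  ⟹  sig = (2;(1))
  P={2,3}:  v_{2} + v_{3} = v_{1}  ⟹  sig = (2;(1))
  P={2,7}:  v_{2} + v_{7} = v_{5}  ⟹  sig = (2;(1))
  P={4,5}:  v_{4} + v_{5} = v_{1}  ⟹  sig = (2;(1))
  P={4,7}:  v_{4} + v_{7} = v_{3}  ⟹  sig = (2;(1))
  P={6,7}:  v_{6} + v_{7} = v_{4}  ⟹  sig = (2;(1))
  P={2,4}:  v_{2} + v_{4} = 2·v_{1}  ⟹  sig = (2;(2))
  P={3,6}:  v_{3} + v_{6} = 2·v_{4}  ⟹  sig = (2;(2))
  P={5,6}:  v_{5} + v_{6} = 2·v_{1}  ⟹  sig = (2;(2))
  P={2,6}:  v_{2} + v_{6} = 3·v_{1}  ⟹  sig = (2;(3))

so the primitive-relation signature multiset is
    |P|=2: 14 collections, coeffs (), (), (1), (1), (1), (1), (1), (1), (1), (1), (2), (2), (2), (3)


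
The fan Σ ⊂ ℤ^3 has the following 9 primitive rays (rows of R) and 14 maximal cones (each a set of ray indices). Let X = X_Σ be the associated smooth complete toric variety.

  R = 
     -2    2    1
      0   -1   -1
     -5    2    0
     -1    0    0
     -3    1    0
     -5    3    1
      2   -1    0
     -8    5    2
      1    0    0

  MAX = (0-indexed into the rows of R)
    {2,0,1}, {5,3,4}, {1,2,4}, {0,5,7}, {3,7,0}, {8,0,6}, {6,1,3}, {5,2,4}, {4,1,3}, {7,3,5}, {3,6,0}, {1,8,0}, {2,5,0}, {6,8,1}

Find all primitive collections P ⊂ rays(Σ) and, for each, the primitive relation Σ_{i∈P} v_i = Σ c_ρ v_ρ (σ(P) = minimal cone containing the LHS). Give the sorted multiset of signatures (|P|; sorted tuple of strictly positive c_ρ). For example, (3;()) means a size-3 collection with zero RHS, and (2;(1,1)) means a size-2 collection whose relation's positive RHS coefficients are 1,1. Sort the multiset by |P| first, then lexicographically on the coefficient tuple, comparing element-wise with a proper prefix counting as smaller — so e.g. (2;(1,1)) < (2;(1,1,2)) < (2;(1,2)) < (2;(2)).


18 minimal non-faces of Δ(Σ) (on 9 rays):

  P={3,8}:  v_{3} + v_{8} = 0 ; sig = (2;())
  P={0,4}:  v_{0} + v_{4} = v_{5} ; sig = (2;(1))
  P={1,5}:  v_{1} + v_{5} = v_{2} ; sig = (2;(1))
  P={2,6}:  v_{2} + v_{6} = v_{4} ; sig = (2;(1))
  P={4,6}:  v_{4} + v_{6} = v_{3} ; sig = (2;(1))
  P={1,7}:  v_{1} + v_{7} = v_{4} + v_{5} ; sig = (2;(1,1))
  P={4,8}:  v_{4} + v_{8} = v_{0} + v_{1} ; sig = (2;(1,1))
  P={5,6}:  v_{5} + v_{6} = v_{0} + v_{3} ; sig = (2;(1,1))
  P={7,8}:  v_{7} + v_{8} = v_{0} + v_{5} ; sig = (2;(1,1))
  P={2,7}:  v_{2} + v_{7} = v_{4} + 2·v_{5} ; sig = (2;(1,2))
  P={4,7}:  v_{4} + v_{7} = v_{3} + 2·v_{5} ; sig = (2;(1,2))
  P={5,8}:  v_{5} + v_{8} = 2·v_{0} + v_{1} ; sig = (2;(1,2))
  P={2,3}:  v_{2} + v_{3} = 2·v_{4} ; sig = (2;(2))
  P={2,8}:  v_{2} + v_{8} = 2·v_{0} + 2·v_{1} ; sig = (2;(2,2))
  P={6,7}:  v_{6} + v_{7} = 2·v_{0} + 2·v_{3} ; sig = (2;(2,2))
  P={0,1,6}:  v_{0} + v_{1} + v_{6} = 0 ; sig = (3;())
  P={0,1,3}:  v_{0} + v_{1} + v_{3} = v_{4} ; sig = (3;(1))
  P={0,3,5}:  v_{0} + v_{3} + v_{5} = v_{7} ; sig = (3;(1))

Hence PRS(X_Σ) =
{ (2;()),  (2;(1)) ×4,  (2;(1,1)) ×4,  (2;(1,2)) ×3,  (2;(2)),  (2;(2,2)) ×2,  (3;()),  (3;(1)) ×2 }


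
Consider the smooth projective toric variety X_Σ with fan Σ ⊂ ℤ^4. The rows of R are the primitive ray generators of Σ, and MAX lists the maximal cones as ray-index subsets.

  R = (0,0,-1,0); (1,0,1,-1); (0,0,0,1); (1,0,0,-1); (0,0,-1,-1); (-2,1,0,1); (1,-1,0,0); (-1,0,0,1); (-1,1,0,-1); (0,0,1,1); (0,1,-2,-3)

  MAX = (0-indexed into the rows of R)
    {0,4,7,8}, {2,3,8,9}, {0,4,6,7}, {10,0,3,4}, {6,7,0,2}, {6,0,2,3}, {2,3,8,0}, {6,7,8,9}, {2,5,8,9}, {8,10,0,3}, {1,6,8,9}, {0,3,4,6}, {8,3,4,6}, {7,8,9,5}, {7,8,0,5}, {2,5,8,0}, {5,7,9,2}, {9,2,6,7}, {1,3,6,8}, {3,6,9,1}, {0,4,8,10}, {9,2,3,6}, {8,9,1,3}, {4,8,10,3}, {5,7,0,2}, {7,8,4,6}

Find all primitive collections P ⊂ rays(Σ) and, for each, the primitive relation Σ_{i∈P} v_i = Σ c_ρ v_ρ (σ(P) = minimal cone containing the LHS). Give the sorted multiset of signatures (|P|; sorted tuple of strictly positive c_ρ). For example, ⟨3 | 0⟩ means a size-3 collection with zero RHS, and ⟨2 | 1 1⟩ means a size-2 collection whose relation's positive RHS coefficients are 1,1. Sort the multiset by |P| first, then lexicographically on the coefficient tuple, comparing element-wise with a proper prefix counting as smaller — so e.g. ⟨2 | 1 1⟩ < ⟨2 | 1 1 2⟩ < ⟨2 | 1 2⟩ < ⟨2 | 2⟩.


The 23 primitive collections of Σ (r=11, n=4):

  P={3,7}:  v_{3} + v_{7} = 0 ; sig = ⟨2 | 0⟩
  P={4,9}:  v_{4} + v_{9} = 0 ; sig = ⟨2 | 0⟩
  P={0,1}:  v_{0} + v_{1} = v_{3} ; sig = ⟨2 | 1⟩
  P={0,9}:  v_{0} + v_{9} = v_{2} ; sig = ⟨2 | 1⟩
  P={2,4}:  v_{2} + v_{4} = v_{0} ; sig = ⟨2 | 1⟩
  P={5,6}:  v_{5} + v_{6} = v_{7} ; sig = ⟨2 | 1⟩
  P={1,2}:  v_{1} + v_{2} = v_{3} + v_{9} ; sig = ⟨2 | 1 1⟩
  P={1,5}:  v_{1} + v_{5} = v_{8} + v_{9} ; sig = ⟨2 | 1 1⟩
  P={3,5}:  v_{3} + v_{5} = v_{2} + v_{8} ; sig = ⟨2 | 1 1⟩
  P={1,4}:  v_{1} + v_{4} = v_{3} + v_{6} + v_{8} ; sig = ⟨2 | 1 1 1⟩
  P={1,7}:  v_{1} + v_{7} = v_{6} + v_{8} + v_{9} ; sig = ⟨2 | 1 1 1⟩
  P={4,5}:  v_{4} + v_{5} = v_{0} + v_{7} + v_{8} ; sig = ⟨2 | 1 1 1⟩
  P={7,10}:  v_{7} + v_{10} = v_{0} + v_{4} + v_{8} ; sig = ⟨2 | 1 1 1⟩
  P={9,10}:  v_{9} + v_{10} = v_{0} + v_{3} + v_{8} ; sig = ⟨2 | 1 1 1⟩
  P={1,10}:  v_{1} + v_{10} = 2·v_{3} + v_{4} + v_{8} ; sig = ⟨2 | 1 1 2⟩
  P={2,10}:  v_{2} + v_{10} = 2·v_{0} + v_{3} + v_{8} ; sig = ⟨2 | 1 1 2⟩
  P={6,10}:  v_{6} + v_{10} = v_{3} + 2·v_{4} ; sig = ⟨2 | 1 2⟩
  P={5,10}:  v_{5} + v_{10} = 2·v_{0} + 2·v_{8} ; sig = ⟨2 | 2 2⟩
  P={2,6,8}:  v_{2} + v_{6} + v_{8} = 0 ; sig = ⟨3 | 0⟩
  P={0,6,8}:  v_{0} + v_{6} + v_{8} = v_{4} ; sig = ⟨3 | 1⟩
  P={2,7,8}:  v_{2} + v_{7} + v_{8} = v_{5} ; sig = ⟨3 | 1⟩
  P={0,3,4,8}:  v_{0} + v_{3} + v_{4} + v_{8} = v_{10} ; sig = ⟨4 | 1⟩
  P={3,6,8,9}:  v_{3} + v_{6} + v_{8} + v_{9} = v_{1} ; sig = ⟨4 | 1⟩

Hence PRS(X_Σ) =
[⟨2 | 0⟩, ⟨2 | 0⟩, ⟨2 | 1⟩, ⟨2 | 1⟩, ⟨2 | 1⟩, ⟨2 | 1⟩, ⟨2 | 1 1⟩, ⟨2 | 1 1⟩, ⟨2 | 1 1⟩, ⟨2 | 1 1 1⟩, ⟨2 | 1 1 1⟩, ⟨2 | 1 1 1⟩, ⟨2 | 1 1 1⟩, ⟨2 | 1 1 1⟩, ⟨2 | 1 1 2⟩, ⟨2 | 1 1 2⟩, ⟨2 | 1 2⟩, ⟨2 | 2 2⟩, ⟨3 | 0⟩, ⟨3 | 1⟩, ⟨3 | 1⟩, ⟨4 | 1⟩, ⟨4 | 1⟩]


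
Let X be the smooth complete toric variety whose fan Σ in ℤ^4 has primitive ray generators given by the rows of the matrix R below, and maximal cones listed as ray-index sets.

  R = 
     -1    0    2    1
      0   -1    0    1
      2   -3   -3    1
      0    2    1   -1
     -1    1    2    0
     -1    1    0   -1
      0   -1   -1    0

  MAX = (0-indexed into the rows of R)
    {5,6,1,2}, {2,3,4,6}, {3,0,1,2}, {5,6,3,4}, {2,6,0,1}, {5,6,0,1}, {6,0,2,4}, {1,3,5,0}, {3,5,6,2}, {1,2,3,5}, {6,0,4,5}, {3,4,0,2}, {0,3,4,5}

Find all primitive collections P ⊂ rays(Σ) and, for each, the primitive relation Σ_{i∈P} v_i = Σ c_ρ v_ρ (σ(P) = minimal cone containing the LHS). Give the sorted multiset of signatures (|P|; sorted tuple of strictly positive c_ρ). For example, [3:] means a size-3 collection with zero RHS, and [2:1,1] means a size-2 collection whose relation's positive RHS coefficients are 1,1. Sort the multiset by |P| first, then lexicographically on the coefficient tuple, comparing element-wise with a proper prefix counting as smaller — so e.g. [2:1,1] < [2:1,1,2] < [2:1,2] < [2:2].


Minimal non-faces — 5 found among 7 rays, 13 max cones:

  • {1,4}:  v_{1} + v_{4} = v_{0}  so sig = [2:1]
  • {1,3,6}:  v_{1} + v_{3} + v_{6} = 0  so sig = [3:]
  • {0,3,6}:  v_{0} + v_{3} + v_{6} = v_{4}  so sig = [3:1]
  • {2,4,5}:  v_{2} + v_{4} + v_{5} = v_{6}  so sig = [3:1]
  • {0,2,5}:  v_{0} + v_{2} + v_{5} = v_{1} + v_{6}  so sig = [3:1,1]

Hence PRS(X_Σ) =
    |P|=2: 1 collection, coeffs (1)
    |P|=3: 4 collections, coeffs (), (1), (1), (1,1)


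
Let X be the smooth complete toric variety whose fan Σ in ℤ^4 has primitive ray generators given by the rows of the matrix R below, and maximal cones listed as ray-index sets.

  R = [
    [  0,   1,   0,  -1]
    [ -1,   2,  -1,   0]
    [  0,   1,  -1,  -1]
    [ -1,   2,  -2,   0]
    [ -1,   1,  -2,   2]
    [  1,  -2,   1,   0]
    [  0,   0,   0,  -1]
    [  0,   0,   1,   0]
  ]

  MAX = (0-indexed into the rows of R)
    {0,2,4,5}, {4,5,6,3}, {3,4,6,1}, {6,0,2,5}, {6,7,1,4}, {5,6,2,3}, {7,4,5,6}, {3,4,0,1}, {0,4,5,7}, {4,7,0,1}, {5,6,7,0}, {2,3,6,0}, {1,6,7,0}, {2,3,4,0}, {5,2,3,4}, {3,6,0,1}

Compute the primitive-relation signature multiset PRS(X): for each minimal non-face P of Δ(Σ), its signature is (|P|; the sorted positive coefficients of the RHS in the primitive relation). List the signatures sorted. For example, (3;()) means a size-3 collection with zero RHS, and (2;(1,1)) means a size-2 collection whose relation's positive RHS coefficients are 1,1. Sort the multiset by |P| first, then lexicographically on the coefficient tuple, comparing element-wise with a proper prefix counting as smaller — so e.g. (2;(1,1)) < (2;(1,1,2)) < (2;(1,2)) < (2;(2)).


Minimal non-faces — 7 found among 8 rays, 16 max cones:

  P={1,5}:  v_{1} + v_{5} = 0  ⇒ sig = (2;())
  P={2,7}:  v_{2} + v_{7} = v_{0}  ⇒ sig = (2;(1))
  P={3,7}:  v_{3} + v_{7} = v_{1}  ⇒ sig = (2;(1))
  P={1,2}:  v_{1} + v_{2} = v_{0} + v_{3}  ⇒ sig = (2;(1,1))
  P={0,3,5}:  v_{0} + v_{3} + v_{5} = v_{2}  ⇒ sig = (3;(1))
  P={0,4,6}:  v_{0} + v_{4} + v_{6} = v_{3}  ⇒ sig = (3;(1))
  P={2,4,6}:  v_{2} + v_{4} + v_{6} = 2·v_{3} + v_{5}  ⇒ sig = (3;(1,2))

Hence PRS(X_Σ) =
{ (2;()),  (2;(1)) ×2,  (2;(1,1)),  (3;(1)) ×2,  (3;(1,2)) }


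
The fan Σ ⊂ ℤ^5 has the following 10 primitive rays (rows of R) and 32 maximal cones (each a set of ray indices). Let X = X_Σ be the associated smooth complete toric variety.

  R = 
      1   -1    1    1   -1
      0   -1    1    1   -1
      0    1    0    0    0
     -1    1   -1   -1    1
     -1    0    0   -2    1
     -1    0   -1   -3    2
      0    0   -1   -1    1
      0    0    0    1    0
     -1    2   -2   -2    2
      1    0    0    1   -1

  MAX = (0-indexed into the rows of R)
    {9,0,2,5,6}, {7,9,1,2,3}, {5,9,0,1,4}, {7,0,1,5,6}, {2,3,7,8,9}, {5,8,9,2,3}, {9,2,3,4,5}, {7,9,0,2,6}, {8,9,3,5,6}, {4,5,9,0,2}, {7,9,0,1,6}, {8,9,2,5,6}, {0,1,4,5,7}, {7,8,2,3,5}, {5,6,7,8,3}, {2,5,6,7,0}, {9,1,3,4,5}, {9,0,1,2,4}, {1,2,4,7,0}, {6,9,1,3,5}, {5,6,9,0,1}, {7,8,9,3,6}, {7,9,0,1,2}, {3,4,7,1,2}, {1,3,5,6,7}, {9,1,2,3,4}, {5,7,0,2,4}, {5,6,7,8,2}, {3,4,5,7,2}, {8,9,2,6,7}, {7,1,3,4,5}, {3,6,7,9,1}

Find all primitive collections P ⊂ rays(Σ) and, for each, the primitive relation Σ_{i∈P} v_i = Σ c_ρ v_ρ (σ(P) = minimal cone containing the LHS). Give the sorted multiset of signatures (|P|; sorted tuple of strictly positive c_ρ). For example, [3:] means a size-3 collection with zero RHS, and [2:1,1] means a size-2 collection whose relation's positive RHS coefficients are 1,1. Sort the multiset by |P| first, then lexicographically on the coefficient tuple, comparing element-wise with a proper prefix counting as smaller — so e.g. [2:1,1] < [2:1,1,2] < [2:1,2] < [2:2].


10 minimal non-faces of Δ(Σ) (on 10 rays):

  P={0,3}:  v_{0} + v_{3} = 0  so sig = [2:]
  P={1,8}:  v_{1} + v_{8} = v_{3}  so sig = [2:1]
  P={4,6}:  v_{4} + v_{6} = v_{5}  so sig = [2:1]
  P={0,8}:  v_{0} + v_{8} = v_{2} + v_{6}  so sig = [2:1,1]
  P={4,8}:  v_{4} + v_{8} = v_{2} + v_{3} + v_{5}  so sig = [2:1,1,1]
  P={1,2,6}:  v_{1} + v_{2} + v_{6} = 0  so sig = [3:]
  P={4,7,9}:  v_{4} + v_{7} + v_{9} = 0  so sig = [3:]
  P={1,2,5}:  v_{1} + v_{2} + v_{5} = v_{4}  so sig = [3:1]
  P={2,3,6}:  v_{2} + v_{3} + v_{6} = v_{8}  so sig = [3:1]
  P={5,7,9}:  v_{5} + v_{7} + v_{9} = v_{6}  so sig = [3:1]

Signatures (|P|; sorted positive RHS coefficients), sorted:
    |P|=2: 5 collections, coeffs (), (1), (1), (1,1), (1,1,1)
    |P|=3: 5 collections, coeffs (), (), (1), (1), (1)


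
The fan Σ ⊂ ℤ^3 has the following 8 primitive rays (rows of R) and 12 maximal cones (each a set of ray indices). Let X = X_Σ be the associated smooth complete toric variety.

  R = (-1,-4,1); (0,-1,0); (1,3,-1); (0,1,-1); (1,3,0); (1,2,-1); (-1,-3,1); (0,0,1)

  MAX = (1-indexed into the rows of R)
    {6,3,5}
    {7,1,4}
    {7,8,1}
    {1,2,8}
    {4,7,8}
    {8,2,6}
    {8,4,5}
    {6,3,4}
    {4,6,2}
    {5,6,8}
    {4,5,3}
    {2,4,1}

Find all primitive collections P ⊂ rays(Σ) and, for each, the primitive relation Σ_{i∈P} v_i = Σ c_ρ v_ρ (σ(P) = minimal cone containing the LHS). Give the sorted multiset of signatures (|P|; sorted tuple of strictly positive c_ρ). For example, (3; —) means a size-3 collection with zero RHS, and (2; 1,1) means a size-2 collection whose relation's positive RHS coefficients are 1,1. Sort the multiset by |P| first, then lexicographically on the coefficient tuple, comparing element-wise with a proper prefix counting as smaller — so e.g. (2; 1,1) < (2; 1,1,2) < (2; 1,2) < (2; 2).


|primitive collections| = 14. Relations:

  P={3,7}:  v_{3} + v_{7} = 0  so sig = (2; —)
  P={1,3}:  v_{1} + v_{3} = v_{2}  so sig = (2; 1)
  P={2,3}:  v_{2} + v_{3} = v_{6}  so sig = (2; 1)
  P={2,7}:  v_{2} + v_{7} = v_{1}  so sig = (2; 1)
  P={3,8}:  v_{3} + v_{8} = v_{5}  so sig = (2; 1)
  P={5,7}:  v_{5} + v_{7} = v_{8}  so sig = (2; 1)
  P={6,7}:  v_{6} + v_{7} = v_{2}  so sig = (2; 1)
  P={1,5}:  v_{1} + v_{5} = v_{2} + v_{8}  so sig = (2; 1,1)
  P={2,5}:  v_{2} + v_{5} = v_{6} + v_{8}  so sig = (2; 1,1)
  P={1,6}:  v_{1} + v_{6} = 2·v_{2}  so sig = (2; 2)
  P={2,4,8}:  v_{2} + v_{4} + v_{8} = 0  so sig = (3; —)
  P={1,4,8}:  v_{1} + v_{4} + v_{8} = v_{7}  so sig = (3; 1)
  P={4,6,8}:  v_{4} + v_{6} + v_{8} = v_{3}  so sig = (3; 1)
  P={4,5,6}:  v_{4} + v_{5} + v_{6} = 2·v_{3}  so sig = (3; 2)

Sorted signature multiset PRS(X):
{ (2; —),  (2; 1) ×6,  (2; 1,1) ×2,  (2; 2),  (3; —),  (3; 1) ×2,  (3; 2) }


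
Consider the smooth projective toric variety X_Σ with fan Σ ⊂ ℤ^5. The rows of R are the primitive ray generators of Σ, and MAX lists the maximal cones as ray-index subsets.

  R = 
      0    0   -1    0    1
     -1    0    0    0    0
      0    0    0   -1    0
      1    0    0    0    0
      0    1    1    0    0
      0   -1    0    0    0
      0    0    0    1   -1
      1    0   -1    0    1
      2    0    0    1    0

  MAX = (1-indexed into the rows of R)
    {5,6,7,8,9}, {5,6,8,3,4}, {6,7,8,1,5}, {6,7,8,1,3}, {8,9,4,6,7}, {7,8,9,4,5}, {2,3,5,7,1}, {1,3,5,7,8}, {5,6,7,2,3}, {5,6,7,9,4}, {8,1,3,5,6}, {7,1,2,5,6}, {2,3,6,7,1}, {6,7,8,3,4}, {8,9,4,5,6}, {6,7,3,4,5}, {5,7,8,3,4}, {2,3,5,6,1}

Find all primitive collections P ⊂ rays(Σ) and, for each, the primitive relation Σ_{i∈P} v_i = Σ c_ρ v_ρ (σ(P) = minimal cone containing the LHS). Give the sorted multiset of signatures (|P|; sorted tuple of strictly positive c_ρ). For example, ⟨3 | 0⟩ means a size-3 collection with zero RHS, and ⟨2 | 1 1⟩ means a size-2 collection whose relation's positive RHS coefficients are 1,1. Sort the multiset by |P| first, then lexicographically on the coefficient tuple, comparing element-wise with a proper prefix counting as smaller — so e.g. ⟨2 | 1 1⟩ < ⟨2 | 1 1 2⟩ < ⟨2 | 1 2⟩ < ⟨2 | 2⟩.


|primitive collections| = 9. Relations:

  P={2,4}:  v_{2} + v_{4} = 0  ⟹  sig = ⟨2 | 0⟩
  P={1,4}:  v_{1} + v_{4} = v_{8}  ⟹  sig = ⟨2 | 1⟩
  P={2,8}:  v_{2} + v_{8} = v_{1}  ⟹  sig = ⟨2 | 1⟩
  P={2,9}:  v_{2} + v_{9} = v_{5} + v_{6} + v_{7} + v_{8}  ⟹  sig = ⟨2 | 1 1 1 1⟩
  P={1,9}:  v_{1} + v_{9} = v_{5} + v_{6} + v_{7} + 2·v_{8}  ⟹  sig = ⟨2 | 1 1 1 2⟩
  P={3,9}:  v_{3} + v_{9} = 2·v_{4}  ⟹  sig = ⟨2 | 2⟩
  P={1,3,5,6,7}:  v_{1} + v_{3} + v_{5} + v_{6} + v_{7} = 0  ⟹  sig = ⟨5 | 0⟩
  P={3,5,6,7,8}:  v_{3} + v_{5} + v_{6} + v_{7} + v_{8} = v_{4}  ⟹  sig = ⟨5 | 1⟩
  P={4,5,6,7,8}:  v_{4} + v_{5} + v_{6} + v_{7} + v_{8} = v_{9}  ⟹  sig = ⟨5 | 1⟩

Sorted signature multiset PRS(X):
[⟨2 | 0⟩, ⟨2 | 1⟩, ⟨2 | 1⟩, ⟨2 | 1 1 1 1⟩, ⟨2 | 1 1 1 2⟩, ⟨2 | 2⟩, ⟨5 | 0⟩, ⟨5 | 1⟩, ⟨5 | 1⟩]


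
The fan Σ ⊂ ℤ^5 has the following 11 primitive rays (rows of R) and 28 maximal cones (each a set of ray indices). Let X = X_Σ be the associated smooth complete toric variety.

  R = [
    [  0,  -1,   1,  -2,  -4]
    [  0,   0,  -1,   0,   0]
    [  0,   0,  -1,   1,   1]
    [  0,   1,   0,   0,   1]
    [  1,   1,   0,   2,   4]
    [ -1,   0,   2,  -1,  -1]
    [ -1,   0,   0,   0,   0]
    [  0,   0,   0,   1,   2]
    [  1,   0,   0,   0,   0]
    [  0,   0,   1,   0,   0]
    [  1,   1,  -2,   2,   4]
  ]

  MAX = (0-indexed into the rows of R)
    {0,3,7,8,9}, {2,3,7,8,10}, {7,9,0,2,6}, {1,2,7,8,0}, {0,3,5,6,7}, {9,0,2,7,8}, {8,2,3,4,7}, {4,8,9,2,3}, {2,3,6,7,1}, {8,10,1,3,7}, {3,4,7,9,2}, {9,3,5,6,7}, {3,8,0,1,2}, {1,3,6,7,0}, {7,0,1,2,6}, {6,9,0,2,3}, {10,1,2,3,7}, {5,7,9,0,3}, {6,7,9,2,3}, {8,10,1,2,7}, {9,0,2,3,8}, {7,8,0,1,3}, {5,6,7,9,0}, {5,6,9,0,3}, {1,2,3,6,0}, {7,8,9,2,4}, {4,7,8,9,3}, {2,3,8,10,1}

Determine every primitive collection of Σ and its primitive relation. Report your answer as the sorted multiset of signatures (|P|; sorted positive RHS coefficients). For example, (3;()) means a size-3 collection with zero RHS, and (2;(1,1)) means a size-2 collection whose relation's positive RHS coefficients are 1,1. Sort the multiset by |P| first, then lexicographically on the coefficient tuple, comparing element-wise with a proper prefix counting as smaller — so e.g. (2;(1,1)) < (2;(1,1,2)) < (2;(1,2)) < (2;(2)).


The 18 primitive collections of Σ (r=11, n=5):

  {1,9}:  v_{1} + v_{9} = 0  →  sig = (2;())
  {6,8}:  v_{6} + v_{8} = 0  →  sig = (2;())
  {0,4}:  v_{0} + v_{4} = v_{8} + v_{9}  →  sig = (2;(1,1))
  {0,10}:  v_{0} + v_{10} = v_{1} + v_{8}  →  sig = (2;(1,1))
  {2,5}:  v_{2} + v_{5} = v_{6} + v_{9}  →  sig = (2;(1,1))
  {5,10}:  v_{5} + v_{10} = v_{3} + v_{7}  →  sig = (2;(1,1))
  {1,4}:  v_{1} + v_{4} = v_{2} + v_{3} + v_{7} + v_{8}  →  sig = (2;(1,1,1,1))
  {1,5}:  v_{1} + v_{5} = v_{0} + v_{3} + v_{6} + v_{7}  →  sig = (2;(1,1,1,1))
  {4,6}:  v_{4} + v_{6} = v_{2} + v_{3} + v_{7} + v_{9}  →  sig = (2;(1,1,1,1))
  {5,8}:  v_{5} + v_{8} = v_{0} + v_{3} + v_{7} + v_{9}  →  sig = (2;(1,1,1,1))
  {6,10}:  v_{6} + v_{10} = v_{1} + v_{2} + v_{3} + v_{7}  →  sig = (2;(1,1,1,1))
  {9,10}:  v_{9} + v_{10} = v_{2} + v_{3} + v_{7} + v_{8}  →  sig = (2;(1,1,1,1))
  {4,5}:  v_{4} + v_{5} = v_{3} + v_{7} + 2·v_{9}  →  sig = (2;(1,1,2))
  {4,10}:  v_{4} + v_{10} = 2·v_{2} + 2·v_{3} + 2·v_{7} + 2·v_{8}  →  sig = (2;(2,2,2,2))
  {0,2,3,7}:  v_{0} + v_{2} + v_{3} + v_{7} = 0  →  sig = (4;())
  {0,3,6,7,9}:  v_{0} + v_{3} + v_{6} + v_{7} + v_{9} = v_{5}  →  sig = (5;(1))
  {1,2,3,7,8}:  v_{1} + v_{2} + v_{3} + v_{7} + v_{8} = v_{10}  →  sig = (5;(1))
  {2,3,7,8,9}:  v_{2} + v_{3} + v_{7} + v_{8} + v_{9} = v_{4}  →  sig = (5;(1))

Signatures (|P|; sorted positive RHS coefficients), sorted:
[(2;()), (2;()), (2;(1,1)), (2;(1,1)), (2;(1,1)), (2;(1,1)), (2;(1,1,1,1)), (2;(1,1,1,1)), (2;(1,1,1,1)), (2;(1,1,1,1)), (2;(1,1,1,1)), (2;(1,1,1,1)), (2;(1,1,2)), (2;(2,2,2,2)), (4;()), (5;(1)), (5;(1)), (5;(1))]


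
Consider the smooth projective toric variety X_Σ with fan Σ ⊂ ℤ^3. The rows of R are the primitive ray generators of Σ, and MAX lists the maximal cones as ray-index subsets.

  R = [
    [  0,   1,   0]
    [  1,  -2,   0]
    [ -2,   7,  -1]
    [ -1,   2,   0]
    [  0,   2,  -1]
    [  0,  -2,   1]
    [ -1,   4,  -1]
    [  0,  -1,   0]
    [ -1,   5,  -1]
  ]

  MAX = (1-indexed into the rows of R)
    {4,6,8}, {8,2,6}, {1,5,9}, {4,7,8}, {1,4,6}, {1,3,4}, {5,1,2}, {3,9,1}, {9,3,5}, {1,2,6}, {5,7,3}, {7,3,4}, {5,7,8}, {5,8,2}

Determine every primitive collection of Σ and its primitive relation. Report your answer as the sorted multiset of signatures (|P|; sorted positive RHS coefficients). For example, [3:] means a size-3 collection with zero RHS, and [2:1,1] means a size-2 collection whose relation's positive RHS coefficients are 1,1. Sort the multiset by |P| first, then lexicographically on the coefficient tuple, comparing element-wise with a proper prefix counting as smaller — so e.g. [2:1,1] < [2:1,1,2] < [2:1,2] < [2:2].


16 minimal non-faces of Δ(Σ) (on 9 rays):

  • {1,8}:  v_{1} + v_{8} = 0  ⟹  sig = [2:]
  • {2,4}:  v_{2} + v_{4} = 0  ⟹  sig = [2:]
  • {5,6}:  v_{5} + v_{6} = 0  ⟹  sig = [2:]
  • {1,7}:  v_{1} + v_{7} = v_{9}  ⟹  sig = [2:1]
  • {2,3}:  v_{2} + v_{3} = v_{9}  ⟹  sig = [2:1]
  • {2,7}:  v_{2} + v_{7} = v_{5}  ⟹  sig = [2:1]
  • {4,5}:  v_{4} + v_{5} = v_{7}  ⟹  sig = [2:1]
  • {4,9}:  v_{4} + v_{9} = v_{3}  ⟹  sig = [2:1]
  • {6,7}:  v_{6} + v_{7} = v_{4}  ⟹  sig = [2:1]
  • {8,9}:  v_{8} + v_{9} = v_{7}  ⟹  sig = [2:1]
  • {2,9}:  v_{2} + v_{9} = v_{1} + v_{5}  ⟹  sig = [2:1,1]
  • {3,8}:  v_{3} + v_{8} = v_{4} + v_{7}  ⟹  sig = [2:1,1]
  • {6,9}:  v_{6} + v_{9} = v_{1} + v_{4}  ⟹  sig = [2:1,1]
  • {7,9}:  v_{7} + v_{9} = v_{3} + v_{5}  ⟹  sig = [2:1,1]
  • {3,6}:  v_{3} + v_{6} = v_{1} + 2·v_{4}  ⟹  sig = [2:1,2]
  • {1,3,5}:  v_{1} + v_{3} + v_{5} = 2·v_{9}  ⟹  sig = [3:2]

Signatures (|P|; sorted positive RHS coefficients), sorted:
{ [2:] ×3,  [2:1] ×7,  [2:1,1] ×4,  [2:1,2],  [3:2] }


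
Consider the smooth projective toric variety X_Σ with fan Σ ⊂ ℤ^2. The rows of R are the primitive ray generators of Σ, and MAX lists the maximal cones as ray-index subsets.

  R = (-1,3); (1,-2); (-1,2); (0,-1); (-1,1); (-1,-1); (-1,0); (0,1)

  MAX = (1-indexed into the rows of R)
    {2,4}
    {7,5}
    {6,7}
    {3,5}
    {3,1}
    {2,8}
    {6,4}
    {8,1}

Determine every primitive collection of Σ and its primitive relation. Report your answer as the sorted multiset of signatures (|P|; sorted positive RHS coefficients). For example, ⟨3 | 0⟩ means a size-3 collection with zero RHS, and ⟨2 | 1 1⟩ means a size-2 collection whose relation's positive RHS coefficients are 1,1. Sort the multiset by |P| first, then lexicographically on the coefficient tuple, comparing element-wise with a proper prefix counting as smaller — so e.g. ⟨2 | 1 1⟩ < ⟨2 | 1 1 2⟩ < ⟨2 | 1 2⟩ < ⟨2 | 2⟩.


Δ(Σ) — 8 vertices, 20 min non-faces:

  P = {2,3}:  v_{2} + v_{3} = 0  →  sig = ⟨2 | 0⟩
  P = {4,8}:  v_{4} + v_{8} = 0  →  sig = ⟨2 | 0⟩
  P = {1,2}:  v_{1} + v_{2} = v_{8}  →  sig = ⟨2 | 1⟩
  P = {1,4}:  v_{1} + v_{4} = v_{3}  →  sig = ⟨2 | 1⟩
  P = {2,5}:  v_{2} + v_{5} = v_{4}  →  sig = ⟨2 | 1⟩
  P = {3,4}:  v_{3} + v_{4} = v_{5}  →  sig = ⟨2 | 1⟩
  P = {3,8}:  v_{3} + v_{8} = v_{1}  →  sig = ⟨2 | 1⟩
  P = {4,5}:  v_{4} + v_{5} = v_{7}  →  sig = ⟨2 | 1⟩
  P = {4,7}:  v_{4} + v_{7} = v_{6}  →  sig = ⟨2 | 1⟩
  P = {5,8}:  v_{5} + v_{8} = v_{3}  →  sig = ⟨2 | 1⟩
  P = {6,8}:  v_{6} + v_{8} = v_{7}  →  sig = ⟨2 | 1⟩
  P = {7,8}:  v_{7} + v_{8} = v_{5}  →  sig = ⟨2 | 1⟩
  P = {1,7}:  v_{1} + v_{7} = v_{3} + v_{5}  →  sig = ⟨2 | 1 1⟩
  P = {3,6}:  v_{3} + v_{6} = v_{5} + v_{7}  →  sig = ⟨2 | 1 1⟩
  P = {1,5}:  v_{1} + v_{5} = 2·v_{3}  →  sig = ⟨2 | 2⟩
  P = {1,6}:  v_{1} + v_{6} = 2·v_{5}  →  sig = ⟨2 | 2⟩
  P = {2,7}:  v_{2} + v_{7} = 2·v_{4}  →  sig = ⟨2 | 2⟩
  P = {3,7}:  v_{3} + v_{7} = 2·v_{5}  →  sig = ⟨2 | 2⟩
  P = {5,6}:  v_{5} + v_{6} = 2·v_{7}  →  sig = ⟨2 | 2⟩
  P = {2,6}:  v_{2} + v_{6} = 3·v_{4}  →  sig = ⟨2 | 3⟩

so the primitive-relation signature multiset is
{ ⟨2 | 0⟩ ×2,  ⟨2 | 1⟩ ×10,  ⟨2 | 1 1⟩ ×2,  ⟨2 | 2⟩ ×5,  ⟨2 | 3⟩ }
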